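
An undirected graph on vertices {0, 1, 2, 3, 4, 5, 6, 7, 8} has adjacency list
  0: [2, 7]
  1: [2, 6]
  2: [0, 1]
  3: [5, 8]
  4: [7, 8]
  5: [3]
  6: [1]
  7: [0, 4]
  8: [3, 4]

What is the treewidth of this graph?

A width-1 tree decomposition is:
Bags: B1 = {3, 5}  B2 = {3, 8}  B3 = {4, 8}  B4 = {4, 7}  B5 = {0, 7}  B6 = {0, 2}  B7 = {1, 2}  B8 = {1, 6}
Tree: B1–B2, B2–B3, B3–B4, B4–B5, B5–B6, B6–B7, B7–B8
Every bag has size at most 2, so the width is 2 − 1 = 1 and tw(G) ≤ 1. Since G has at least one edge (e.g. 5–3), it is not an edgeless graph, so tw(G) ≥ 1. Hence tw(G) = 1 exactly.

1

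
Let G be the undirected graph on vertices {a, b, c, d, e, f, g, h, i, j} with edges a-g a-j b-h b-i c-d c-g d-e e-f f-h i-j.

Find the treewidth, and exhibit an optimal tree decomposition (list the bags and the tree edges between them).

Treewidth 2.
Bags: B1 = {a, c, g}  B2 = {a, c, j}  B3 = {c, i, j}  B4 = {b, c, i}  B5 = {b, c, h}  B6 = {c, f, h}  B7 = {c, e, f}  B8 = {c, d, e}
Tree: B1–B2, B2–B3, B3–B4, B4–B5, B5–B6, B6–B7, B7–B8

Every bag has size at most 3, so the width is 3 − 1 = 2 and tw(G) ≤ 2. For the lower bound, G contains the cycle c–g–a–j–i–b–h–f–e–d–c, so G is not a forest; only forests have treewidth ≤ 1, hence tw(G) ≥ 2. Hence tw(G) = 2 exactly.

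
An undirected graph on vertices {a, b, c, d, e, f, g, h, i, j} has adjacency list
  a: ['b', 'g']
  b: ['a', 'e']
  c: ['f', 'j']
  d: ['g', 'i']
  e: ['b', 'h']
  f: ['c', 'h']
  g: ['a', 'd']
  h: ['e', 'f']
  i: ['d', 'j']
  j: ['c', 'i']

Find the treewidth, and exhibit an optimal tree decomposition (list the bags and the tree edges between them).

The largest bag has 3 vertices, giving width 2; this decomposition certifies tw(G) ≤ 2. Since c–f–h–e–b–a–g–d–i–j–c is a cycle in G, G is not acyclic. Forests are exactly the graphs of treewidth ≤ 1, so tw(G) ≥ 2. Hence tw(G) = 2 exactly.

Treewidth 2.
One such decomposition:
Bags: B1 = {c, f, h}  B2 = {c, e, h}  B3 = {b, c, e}  B4 = {a, b, c}  B5 = {a, c, g}  B6 = {c, d, g}  B7 = {c, d, i}  B8 = {c, i, j}
Tree: B1–B2, B2–B3, B3–B4, B4–B5, B5–B6, B6–B7, B7–B8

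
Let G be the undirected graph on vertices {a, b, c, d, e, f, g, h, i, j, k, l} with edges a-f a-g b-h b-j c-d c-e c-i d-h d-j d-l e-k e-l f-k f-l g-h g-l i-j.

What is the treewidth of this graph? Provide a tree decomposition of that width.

Each bag holds 4 vertices, so the decomposition has width 3, which upper-bounds the treewidth. For the lower bound: the 4 vertex sets {a,f,k}, {g}, {l}, {c,d,e,h} are disjoint, each induces a connected subgraph, and every pair is joined by at least one edge of G. Contracting each set to a single vertex therefore yields K_{4} as a minor, and since treewidth is minor-monotone, tw(G) ≥ tw(K_{4}) = 3. Combining the bounds, tw(G) = 3.

Treewidth 3.
One such decomposition:
Bags: B1 = {a, f, g, k}  B2 = {f, g, k, l}  B3 = {e, g, k, l}  B4 = {e, g, h, l}  B5 = {d, e, h, l}  B6 = {c, d, e, h}  B7 = {b, c, d, h}  B8 = {b, c, d, j}  B9 = {b, c, i, j}
Tree: B1–B2, B2–B3, B3–B4, B4–B5, B5–B6, B6–B7, B7–B8, B8–B9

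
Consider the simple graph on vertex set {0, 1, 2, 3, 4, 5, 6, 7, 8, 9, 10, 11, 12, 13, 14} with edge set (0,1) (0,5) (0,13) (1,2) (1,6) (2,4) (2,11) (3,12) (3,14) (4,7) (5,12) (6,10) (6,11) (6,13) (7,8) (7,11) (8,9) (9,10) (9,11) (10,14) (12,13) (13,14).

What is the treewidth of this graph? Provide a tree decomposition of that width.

Every bag has size at most 4, so the width is 4 − 1 = 3 and tw(G) ≤ 3. For the lower bound: the 4 vertex sets {4,7,8}, {2}, {11}, {1,6,9,10} are disjoint, each induces a connected subgraph, and every pair is joined by at least one edge of G. Contracting each set to a single vertex therefore yields K_{4} as a minor, and since treewidth is minor-monotone, tw(G) ≥ tw(K_{4}) = 3. The upper and lower bounds meet at 3, so that is the treewidth.

Treewidth 3.
Bags: B1 = {2, 4, 7, 8}  B2 = {2, 7, 8, 11}  B3 = {2, 8, 9, 11}  B4 = {1, 2, 9, 11}  B5 = {1, 6, 9, 11}  B6 = {1, 6, 9, 10}  B7 = {0, 1, 6, 10}  B8 = {0, 6, 10, 13}  B9 = {0, 10, 13, 14}  B10 = {0, 5, 13, 14}  B11 = {5, 12, 13, 14}  B12 = {3, 5, 12, 14}
Tree: B1–B2, B2–B3, B3–B4, B4–B5, B5–B6, B6–B7, B7–B8, B8–B9, B9–B10, B10–B11, B11–B12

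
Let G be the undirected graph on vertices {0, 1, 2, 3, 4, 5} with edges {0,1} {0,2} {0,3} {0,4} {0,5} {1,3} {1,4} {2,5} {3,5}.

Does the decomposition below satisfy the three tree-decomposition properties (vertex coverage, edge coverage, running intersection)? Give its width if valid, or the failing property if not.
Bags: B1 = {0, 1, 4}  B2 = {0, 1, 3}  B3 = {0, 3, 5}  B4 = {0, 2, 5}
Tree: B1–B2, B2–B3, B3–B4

Vertex coverage: the bags together contain {0, 1, 2, 3, 4, 5}, the full vertex set. Edge coverage: each edge of G has both endpoints in at least one bag. Running intersection: for every vertex, the bags containing it form a connected subtree. All three properties hold, so this is a valid tree decomposition of width max|bag| − 1 = 2, and hence tw(G) ≤ 2.

Yes; width 2.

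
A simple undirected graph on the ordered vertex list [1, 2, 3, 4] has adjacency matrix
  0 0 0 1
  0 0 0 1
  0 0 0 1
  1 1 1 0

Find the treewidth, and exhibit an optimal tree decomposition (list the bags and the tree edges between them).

Treewidth 1.
One such decomposition:
Bags: B1 = {3, 4}  B2 = {1, 4}  B3 = {2, 4}
Tree: B1–B2, B1–B3

The largest bag has 2 vertices, giving width 1; this decomposition certifies tw(G) ≤ 1. G has an edge, so its treewidth is at least 1. Combining the bounds, tw(G) = 1.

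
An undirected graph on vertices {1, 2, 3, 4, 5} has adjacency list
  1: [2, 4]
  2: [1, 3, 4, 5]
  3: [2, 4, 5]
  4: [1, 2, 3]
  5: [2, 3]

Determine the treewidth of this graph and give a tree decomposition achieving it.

Treewidth 2.
Bags: B1 = {2, 3, 5}  B2 = {2, 3, 4}  B3 = {1, 2, 4}
Tree: B1–B2, B2–B3

Each bag holds 3 vertices, so the decomposition has width 2, which upper-bounds the treewidth. For the lower bound, the 3 vertices {1, 2, 4} are pairwise adjacent, and any tree decomposition puts a clique entirely inside one bag — forcing width ≥ 2. Therefore the treewidth is 2.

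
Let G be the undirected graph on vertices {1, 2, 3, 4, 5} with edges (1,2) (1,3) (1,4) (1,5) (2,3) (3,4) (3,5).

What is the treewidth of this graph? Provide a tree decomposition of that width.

Each bag holds 3 vertices, so the decomposition has width 2, which upper-bounds the treewidth. On the other hand G contains the 3-clique {1, 2, 3}. A clique must lie in a single bag of any decomposition, so no decomposition can have width below 2. The upper and lower bounds meet at 2, so that is the treewidth.

Treewidth 2.
One optimal decomposition is:
Bags: B1 = {1, 3, 4}  B2 = {1, 2, 3}  B3 = {1, 3, 5}
Tree: B1–B2, B1–B3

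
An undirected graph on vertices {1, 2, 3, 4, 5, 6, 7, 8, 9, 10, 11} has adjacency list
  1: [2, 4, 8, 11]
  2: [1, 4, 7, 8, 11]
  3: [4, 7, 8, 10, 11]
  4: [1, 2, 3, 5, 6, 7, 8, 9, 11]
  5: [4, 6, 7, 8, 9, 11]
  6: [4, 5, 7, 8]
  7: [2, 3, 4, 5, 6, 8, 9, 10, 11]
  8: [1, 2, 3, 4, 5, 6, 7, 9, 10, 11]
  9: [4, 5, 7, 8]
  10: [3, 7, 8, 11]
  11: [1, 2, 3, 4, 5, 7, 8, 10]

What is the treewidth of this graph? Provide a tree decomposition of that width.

Treewidth 4.
One optimal decomposition is:
Bags: B1 = {4, 5, 7, 8, 11}  B2 = {3, 4, 7, 8, 11}  B3 = {2, 4, 7, 8, 11}  B4 = {4, 5, 7, 8, 9}  B5 = {4, 5, 6, 7, 8}  B6 = {1, 2, 4, 8, 11}  B7 = {3, 7, 8, 10, 11}
Tree: B1–B2, B1–B3, B1–B4, B4–B5, B3–B6, B2–B7

Every bag has size at most 5, so the width is 5 − 1 = 4 and tw(G) ≤ 4. For the lower bound, the 5 vertices {3, 7, 8, 10, 11} are pairwise adjacent, and any tree decomposition puts a clique entirely inside one bag — forcing width ≥ 4. Therefore the treewidth is 4.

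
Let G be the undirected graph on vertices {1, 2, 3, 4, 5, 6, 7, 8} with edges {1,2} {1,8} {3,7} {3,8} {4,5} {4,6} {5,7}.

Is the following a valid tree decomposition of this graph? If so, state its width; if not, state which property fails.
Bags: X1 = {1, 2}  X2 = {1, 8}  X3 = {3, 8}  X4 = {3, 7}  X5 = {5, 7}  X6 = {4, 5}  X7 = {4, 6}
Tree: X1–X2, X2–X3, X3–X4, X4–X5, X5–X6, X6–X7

Vertex coverage: the bags together contain {1, 2, 3, 4, 5, 6, 7, 8}, the full vertex set. Edge coverage: each edge of G has both endpoints in at least one bag. Running intersection: for every vertex, the bags containing it form a connected subtree. All three properties hold, so this is a valid tree decomposition of width max|bag| − 1 = 1, and hence tw(G) ≤ 1.

Yes; width 1.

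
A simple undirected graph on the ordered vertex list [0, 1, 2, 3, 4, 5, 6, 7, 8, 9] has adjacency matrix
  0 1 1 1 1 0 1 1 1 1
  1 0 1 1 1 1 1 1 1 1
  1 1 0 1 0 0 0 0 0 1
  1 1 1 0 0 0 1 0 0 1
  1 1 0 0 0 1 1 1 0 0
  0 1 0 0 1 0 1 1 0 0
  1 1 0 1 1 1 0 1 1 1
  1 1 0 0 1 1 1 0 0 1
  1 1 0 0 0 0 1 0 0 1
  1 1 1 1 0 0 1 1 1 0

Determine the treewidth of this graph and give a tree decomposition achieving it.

Treewidth 4.
One such decomposition:
Bags: B1 = {0, 1, 6, 7, 9}  B2 = {0, 1, 6, 8, 9}  B3 = {0, 1, 3, 6, 9}  B4 = {0, 1, 2, 3, 9}  B5 = {0, 1, 4, 6, 7}  B6 = {1, 4, 5, 6, 7}
Tree: B1–B2, B2–B3, B3–B4, B1–B5, B5–B6

The largest bag has 5 vertices, giving width 4; this decomposition certifies tw(G) ≤ 4. Conversely, {0, 1, 2, 3, 9} is a clique of size 5, and the vertices of any clique must share a bag in every tree decomposition; so some bag has ≥ 5 vertices and tw(G) ≥ 4. Combining the bounds, tw(G) = 4.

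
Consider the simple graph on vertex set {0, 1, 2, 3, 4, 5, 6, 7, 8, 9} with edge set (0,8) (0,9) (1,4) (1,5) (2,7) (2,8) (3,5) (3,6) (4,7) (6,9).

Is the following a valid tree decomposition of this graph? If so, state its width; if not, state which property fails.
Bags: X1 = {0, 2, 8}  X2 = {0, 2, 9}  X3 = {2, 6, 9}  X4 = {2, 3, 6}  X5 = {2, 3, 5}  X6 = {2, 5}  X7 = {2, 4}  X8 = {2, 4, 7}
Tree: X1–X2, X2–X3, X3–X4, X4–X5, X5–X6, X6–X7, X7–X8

No — vertex 1 appears in no bag.

A tree decomposition must satisfy three properties: every vertex lies in some bag; for every edge, both endpoints lie together in some bag; and for every vertex, the bags containing it form a connected subtree. Here vertex 1 appears in no bag, so the decomposition is invalid.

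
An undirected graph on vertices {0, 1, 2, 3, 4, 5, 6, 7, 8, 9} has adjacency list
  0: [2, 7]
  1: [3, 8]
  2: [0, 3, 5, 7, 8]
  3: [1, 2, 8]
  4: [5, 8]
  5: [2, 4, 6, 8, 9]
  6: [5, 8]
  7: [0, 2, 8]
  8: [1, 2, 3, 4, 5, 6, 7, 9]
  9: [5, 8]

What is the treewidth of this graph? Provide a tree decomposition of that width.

Treewidth 2.
One such decomposition:
Bags: B1 = {5, 6, 8}  B2 = {2, 5, 8}  B3 = {2, 3, 8}  B4 = {1, 3, 8}  B5 = {5, 8, 9}  B6 = {2, 7, 8}  B7 = {0, 2, 7}  B8 = {4, 5, 8}
Tree: B1–B2, B2–B3, B3–B4, B2–B5, B3–B6, B6–B7, B1–B8

The largest bag has 3 vertices, giving width 2; this decomposition certifies tw(G) ≤ 2. For the lower bound, the 3 vertices {0, 2, 7} are pairwise adjacent, and any tree decomposition puts a clique entirely inside one bag — forcing width ≥ 2. The upper and lower bounds meet at 2, so that is the treewidth.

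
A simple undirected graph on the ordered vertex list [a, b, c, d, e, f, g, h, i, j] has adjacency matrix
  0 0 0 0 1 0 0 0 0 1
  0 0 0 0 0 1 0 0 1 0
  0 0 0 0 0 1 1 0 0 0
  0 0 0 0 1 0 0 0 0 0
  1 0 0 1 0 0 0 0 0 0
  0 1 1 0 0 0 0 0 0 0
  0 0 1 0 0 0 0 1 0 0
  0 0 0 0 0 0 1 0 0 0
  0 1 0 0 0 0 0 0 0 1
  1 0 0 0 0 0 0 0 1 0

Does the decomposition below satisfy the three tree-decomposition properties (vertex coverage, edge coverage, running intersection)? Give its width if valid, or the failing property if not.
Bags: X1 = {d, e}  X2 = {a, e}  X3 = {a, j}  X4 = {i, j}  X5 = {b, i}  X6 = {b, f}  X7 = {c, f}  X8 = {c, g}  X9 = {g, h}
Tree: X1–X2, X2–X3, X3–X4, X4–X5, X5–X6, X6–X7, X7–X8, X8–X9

Checking the three conditions: (i) the bags cover all of {a, b, c, d, e, f, g, h, i, j}; (ii) for each edge, some bag contains both endpoints; (iii) the bags containing any fixed vertex form a subtree. All hold, so the decomposition is valid with width 2 − 1 = 1.

Yes; width 1.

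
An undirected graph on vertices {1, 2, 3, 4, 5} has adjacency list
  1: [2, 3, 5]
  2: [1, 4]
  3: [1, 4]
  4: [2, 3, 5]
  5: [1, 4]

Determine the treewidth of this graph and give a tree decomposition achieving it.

Each bag holds 3 vertices, so the decomposition has width 2, which upper-bounds the treewidth. The edges 3–1–5–4–3 form a cycle, so G is not a tree and its treewidth is at least 2. Therefore the treewidth is 2.

Treewidth 2.
One optimal decomposition is:
Bags: B1 = {1, 3, 4}  B2 = {1, 4, 5}  B3 = {1, 2, 4}
Tree: B1–B2, B2–B3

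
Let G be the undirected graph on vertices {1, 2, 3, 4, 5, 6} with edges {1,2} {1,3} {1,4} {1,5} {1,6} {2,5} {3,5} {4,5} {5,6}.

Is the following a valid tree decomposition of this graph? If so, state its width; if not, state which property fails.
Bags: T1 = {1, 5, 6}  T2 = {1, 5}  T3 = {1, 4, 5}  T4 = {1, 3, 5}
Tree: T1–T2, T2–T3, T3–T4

No — vertex 2 appears in no bag.

A tree decomposition must satisfy three properties: every vertex lies in some bag; for every edge, both endpoints lie together in some bag; and for every vertex, the bags containing it form a connected subtree. Here vertex 2 appears in no bag, so the decomposition is invalid.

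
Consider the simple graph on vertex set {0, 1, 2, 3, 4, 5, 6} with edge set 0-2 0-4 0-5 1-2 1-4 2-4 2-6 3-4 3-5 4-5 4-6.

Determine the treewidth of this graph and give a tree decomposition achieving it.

Each bag holds 3 vertices, so the decomposition has width 2, which upper-bounds the treewidth. Conversely, {0, 2, 4} is a clique of size 3, and the vertices of any clique must share a bag in every tree decomposition; so some bag has ≥ 3 vertices and tw(G) ≥ 2. Combining the bounds, tw(G) = 2.

Treewidth 2.
Bags: B1 = {2, 4, 6}  B2 = {0, 2, 4}  B3 = {1, 2, 4}  B4 = {0, 4, 5}  B5 = {3, 4, 5}
Tree: B1–B2, B2–B3, B2–B4, B4–B5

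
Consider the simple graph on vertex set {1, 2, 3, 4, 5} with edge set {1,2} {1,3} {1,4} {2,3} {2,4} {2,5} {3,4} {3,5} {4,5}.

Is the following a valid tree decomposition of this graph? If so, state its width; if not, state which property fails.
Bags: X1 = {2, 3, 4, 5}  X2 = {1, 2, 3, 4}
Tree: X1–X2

Every vertex of G appears in some bag (union = {1, 2, 3, 4, 5}); every edge is covered by a bag; and for each vertex v the set of bags containing v is connected in the bag tree. The decomposition is therefore valid. The largest bag has 4 vertices, so the width is 3.

Yes; width 3.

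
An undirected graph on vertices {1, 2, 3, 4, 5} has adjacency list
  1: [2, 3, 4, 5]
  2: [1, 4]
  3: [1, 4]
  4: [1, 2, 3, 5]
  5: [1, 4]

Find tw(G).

A width-2 tree decomposition is:
Bags: B1 = {1, 3, 4}  B2 = {1, 4, 5}  B3 = {1, 2, 4}
Tree: B1–B2, B1–B3
The largest bag has 3 vertices, giving width 2; this decomposition certifies tw(G) ≤ 2. On the other hand G contains the 3-clique {1, 2, 4}. A clique must lie in a single bag of any decomposition, so no decomposition can have width below 2. Hence tw(G) = 2 exactly.

2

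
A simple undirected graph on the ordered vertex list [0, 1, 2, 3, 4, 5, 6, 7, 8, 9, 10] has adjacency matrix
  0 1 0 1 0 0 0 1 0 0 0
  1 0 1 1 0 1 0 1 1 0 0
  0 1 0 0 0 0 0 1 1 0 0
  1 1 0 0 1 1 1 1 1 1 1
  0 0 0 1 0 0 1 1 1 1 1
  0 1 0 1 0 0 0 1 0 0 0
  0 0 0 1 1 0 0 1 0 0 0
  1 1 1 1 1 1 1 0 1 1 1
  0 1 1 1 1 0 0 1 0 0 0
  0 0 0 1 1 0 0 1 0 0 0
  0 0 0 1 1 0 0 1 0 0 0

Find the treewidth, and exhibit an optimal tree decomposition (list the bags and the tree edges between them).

Each bag holds 4 vertices, so the decomposition has width 3, which upper-bounds the treewidth. On the other hand G contains the 4-clique {1, 2, 7, 8}. A clique must lie in a single bag of any decomposition, so no decomposition can have width below 3. Combining the bounds, tw(G) = 3.

Treewidth 3.
One such decomposition:
Bags: B1 = {3, 4, 7, 8}  B2 = {3, 4, 6, 7}  B3 = {1, 3, 7, 8}  B4 = {3, 4, 7, 9}  B5 = {0, 1, 3, 7}  B6 = {1, 3, 5, 7}  B7 = {1, 2, 7, 8}  B8 = {3, 4, 7, 10}
Tree: B1–B2, B1–B3, B1–B4, B3–B5, B3–B6, B3–B7, B2–B8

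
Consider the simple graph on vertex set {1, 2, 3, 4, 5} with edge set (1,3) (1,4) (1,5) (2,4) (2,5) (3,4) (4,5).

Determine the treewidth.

2

A width-2 tree decomposition is:
Bags: B1 = {2, 4, 5}  B2 = {1, 4, 5}  B3 = {1, 3, 4}
Tree: B1–B2, B2–B3
The largest bag has 3 vertices, giving width 2; this decomposition certifies tw(G) ≤ 2. For the lower bound, the 3 vertices {1, 3, 4} are pairwise adjacent, and any tree decomposition puts a clique entirely inside one bag — forcing width ≥ 2. Combining the bounds, tw(G) = 2.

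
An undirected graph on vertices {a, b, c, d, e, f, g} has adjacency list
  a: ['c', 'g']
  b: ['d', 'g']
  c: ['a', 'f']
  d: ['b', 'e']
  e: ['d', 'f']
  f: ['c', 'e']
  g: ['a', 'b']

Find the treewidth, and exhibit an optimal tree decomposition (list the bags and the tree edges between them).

The largest bag has 3 vertices, giving width 2; this decomposition certifies tw(G) ≤ 2. Since e–d–b–g–a–c–f–e is a cycle in G, G is not acyclic. Forests are exactly the graphs of treewidth ≤ 1, so tw(G) ≥ 2. Combining the bounds, tw(G) = 2.

Treewidth 2.
Bags: B1 = {b, d, e}  B2 = {b, e, g}  B3 = {a, e, g}  B4 = {a, c, e}  B5 = {c, e, f}
Tree: B1–B2, B2–B3, B3–B4, B4–B5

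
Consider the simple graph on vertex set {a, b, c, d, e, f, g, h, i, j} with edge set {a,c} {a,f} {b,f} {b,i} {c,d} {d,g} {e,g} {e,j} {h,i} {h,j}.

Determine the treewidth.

2

A width-2 tree decomposition is:
Bags: B1 = {h, i, j}  B2 = {e, i, j}  B3 = {e, g, i}  B4 = {d, g, i}  B5 = {c, d, i}  B6 = {a, c, i}  B7 = {a, f, i}  B8 = {b, f, i}
Tree: B1–B2, B2–B3, B3–B4, B4–B5, B5–B6, B6–B7, B7–B8
Every bag has size at most 3, so the width is 3 − 1 = 2 and tw(G) ≤ 2. The edges i–h–j–e–g–d–c–a–f–b–i form a cycle, so G is not a tree and its treewidth is at least 2. The upper and lower bounds meet at 2, so that is the treewidth.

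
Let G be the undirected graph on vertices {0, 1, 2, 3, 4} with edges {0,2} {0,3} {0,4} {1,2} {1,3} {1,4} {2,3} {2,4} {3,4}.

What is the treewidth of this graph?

A width-3 tree decomposition is:
Bags: B1 = {0, 2, 3, 4}  B2 = {1, 2, 3, 4}
Tree: B1–B2
Each bag holds 4 vertices, so the decomposition has width 3, which upper-bounds the treewidth. For the lower bound, the 4 vertices {0, 2, 3, 4} are pairwise adjacent, and any tree decomposition puts a clique entirely inside one bag — forcing width ≥ 3. The upper and lower bounds meet at 3, so that is the treewidth.

3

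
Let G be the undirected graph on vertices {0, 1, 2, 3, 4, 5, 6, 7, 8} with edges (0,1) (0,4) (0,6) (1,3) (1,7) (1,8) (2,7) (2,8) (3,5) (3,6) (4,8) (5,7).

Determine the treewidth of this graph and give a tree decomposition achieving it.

Each bag holds 4 vertices, so the decomposition has width 3, which upper-bounds the treewidth. For the lower bound: the 4 vertex sets {2,4,8}, {7}, {1}, {0,3,5,6} are disjoint, each induces a connected subgraph, and every pair is joined by at least one edge of G. Contracting each set to a single vertex therefore yields K_{4} as a minor, and since treewidth is minor-monotone, tw(G) ≥ tw(K_{4}) = 3. Therefore the treewidth is 3.

Treewidth 3.
Bags: B1 = {2, 4, 7, 8}  B2 = {1, 4, 7, 8}  B3 = {0, 1, 4, 7}  B4 = {0, 1, 5, 7}  B5 = {0, 1, 3, 5}  B6 = {0, 3, 5, 6}
Tree: B1–B2, B2–B3, B3–B4, B4–B5, B5–B6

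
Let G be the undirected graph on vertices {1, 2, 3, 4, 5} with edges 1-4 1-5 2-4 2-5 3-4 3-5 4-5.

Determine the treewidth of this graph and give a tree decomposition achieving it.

Treewidth 2.
Bags: B1 = {2, 4, 5}  B2 = {1, 4, 5}  B3 = {3, 4, 5}
Tree: B1–B2, B1–B3

Every bag has size at most 3, so the width is 3 − 1 = 2 and tw(G) ≤ 2. Conversely, {1, 4, 5} is a clique of size 3, and the vertices of any clique must share a bag in every tree decomposition; so some bag has ≥ 3 vertices and tw(G) ≥ 2. The upper and lower bounds meet at 2, so that is the treewidth.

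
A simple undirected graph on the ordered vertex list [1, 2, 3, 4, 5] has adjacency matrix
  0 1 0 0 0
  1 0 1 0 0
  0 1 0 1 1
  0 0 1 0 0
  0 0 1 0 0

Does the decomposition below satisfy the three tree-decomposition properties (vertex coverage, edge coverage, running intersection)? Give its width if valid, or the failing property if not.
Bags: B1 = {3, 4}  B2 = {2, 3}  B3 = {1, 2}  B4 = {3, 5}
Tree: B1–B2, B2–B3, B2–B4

Yes; width 1.

Checking the three conditions: (i) the bags cover all of {1, 2, 3, 4, 5}; (ii) for each edge, some bag contains both endpoints; (iii) the bags containing any fixed vertex form a subtree. All hold, so the decomposition is valid with width 2 − 1 = 1.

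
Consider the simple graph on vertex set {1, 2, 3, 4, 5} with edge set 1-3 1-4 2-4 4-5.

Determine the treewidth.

1

A width-1 tree decomposition is:
Bags: B1 = {1, 4}  B2 = {4, 5}  B3 = {2, 4}  B4 = {1, 3}
Tree: B1–B2, B1–B3, B1–B4
Each bag holds 2 vertices, so the decomposition has width 1, which upper-bounds the treewidth. Any graph with an edge has treewidth ≥ 1, and G has the edge 4–1. The upper and lower bounds meet at 1, so that is the treewidth.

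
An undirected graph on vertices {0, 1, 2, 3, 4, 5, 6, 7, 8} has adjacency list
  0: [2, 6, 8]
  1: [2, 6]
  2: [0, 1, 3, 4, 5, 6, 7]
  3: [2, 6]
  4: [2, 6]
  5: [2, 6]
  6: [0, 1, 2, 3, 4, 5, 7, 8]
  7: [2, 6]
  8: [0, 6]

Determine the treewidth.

2

A width-2 tree decomposition is:
Bags: B1 = {2, 4, 6}  B2 = {2, 3, 6}  B3 = {0, 2, 6}  B4 = {0, 6, 8}  B5 = {2, 6, 7}  B6 = {1, 2, 6}  B7 = {2, 5, 6}
Tree: B1–B2, B2–B3, B3–B4, B1–B5, B1–B6, B3–B7
Every bag has size at most 3, so the width is 3 − 1 = 2 and tw(G) ≤ 2. For the lower bound, the 3 vertices {0, 6, 8} are pairwise adjacent, and any tree decomposition puts a clique entirely inside one bag — forcing width ≥ 2. Therefore the treewidth is 2.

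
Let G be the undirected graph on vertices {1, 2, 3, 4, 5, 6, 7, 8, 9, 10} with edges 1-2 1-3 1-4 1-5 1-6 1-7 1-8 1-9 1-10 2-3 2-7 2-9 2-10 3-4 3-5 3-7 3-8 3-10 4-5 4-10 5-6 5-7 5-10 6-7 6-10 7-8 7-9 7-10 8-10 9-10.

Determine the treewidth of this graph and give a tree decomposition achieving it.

The largest bag has 5 vertices, giving width 4; this decomposition certifies tw(G) ≤ 4. Conversely, {1, 3, 4, 5, 10} is a clique of size 5, and the vertices of any clique must share a bag in every tree decomposition; so some bag has ≥ 5 vertices and tw(G) ≥ 4. The upper and lower bounds meet at 4, so that is the treewidth.

Treewidth 4.
Bags: B1 = {1, 2, 7, 9, 10}  B2 = {1, 2, 3, 7, 10}  B3 = {1, 3, 5, 7, 10}  B4 = {1, 3, 7, 8, 10}  B5 = {1, 3, 4, 5, 10}  B6 = {1, 5, 6, 7, 10}
Tree: B1–B2, B2–B3, B3–B4, B3–B5, B3–B6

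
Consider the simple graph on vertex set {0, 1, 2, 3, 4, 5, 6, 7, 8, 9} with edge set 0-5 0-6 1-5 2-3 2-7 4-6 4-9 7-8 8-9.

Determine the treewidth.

1

A width-1 tree decomposition is:
Bags: B1 = {1, 5}  B2 = {0, 5}  B3 = {0, 6}  B4 = {4, 6}  B5 = {4, 9}  B6 = {8, 9}  B7 = {7, 8}  B8 = {2, 7}  B9 = {2, 3}
Tree: B1–B2, B2–B3, B3–B4, B4–B5, B5–B6, B6–B7, B7–B8, B8–B9
The largest bag has 2 vertices, giving width 1; this decomposition certifies tw(G) ≤ 1. Any graph with an edge has treewidth ≥ 1, and G has the edge 1–5. Hence tw(G) = 1 exactly.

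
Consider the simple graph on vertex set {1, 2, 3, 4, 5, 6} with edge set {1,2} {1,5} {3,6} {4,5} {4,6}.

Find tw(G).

1

A width-1 tree decomposition is:
Bags: B1 = {1, 2}  B2 = {1, 5}  B3 = {4, 5}  B4 = {4, 6}  B5 = {3, 6}
Tree: B1–B2, B2–B3, B3–B4, B4–B5
Each bag holds 2 vertices, so the decomposition has width 1, which upper-bounds the treewidth. G has an edge, so its treewidth is at least 1. Therefore the treewidth is 1.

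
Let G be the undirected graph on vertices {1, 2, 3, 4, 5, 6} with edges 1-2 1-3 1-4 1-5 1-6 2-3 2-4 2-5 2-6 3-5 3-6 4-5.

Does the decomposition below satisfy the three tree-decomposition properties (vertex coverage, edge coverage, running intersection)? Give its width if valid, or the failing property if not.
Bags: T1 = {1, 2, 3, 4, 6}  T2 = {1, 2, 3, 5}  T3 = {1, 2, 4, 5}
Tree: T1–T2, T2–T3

No — bags containing vertex 4 are not connected in the tree.

A tree decomposition must satisfy three properties: every vertex lies in some bag; for every edge, both endpoints lie together in some bag; and for every vertex, the bags containing it form a connected subtree. Here bags containing vertex 4 are not connected in the tree, so the decomposition is invalid.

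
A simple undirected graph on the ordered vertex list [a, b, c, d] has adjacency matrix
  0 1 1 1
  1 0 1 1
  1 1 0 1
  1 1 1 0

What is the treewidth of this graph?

3

A width-3 tree decomposition is:
Bags: B1 = {a, b, c, d}
Tree: (single bag)
A single bag containing all 4 vertices is trivially a valid decomposition of width 3. On the other hand G contains the 4-clique {a, b, c, d}. A clique must lie in a single bag of any decomposition, so no decomposition can have width below 3. Combining the bounds, tw(G) = 3.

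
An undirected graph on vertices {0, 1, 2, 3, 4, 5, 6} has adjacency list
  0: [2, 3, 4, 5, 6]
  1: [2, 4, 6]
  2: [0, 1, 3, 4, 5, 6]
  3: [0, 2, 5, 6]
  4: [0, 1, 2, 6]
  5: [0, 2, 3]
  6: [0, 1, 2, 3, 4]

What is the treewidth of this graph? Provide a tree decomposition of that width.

Treewidth 3.
One such decomposition:
Bags: B1 = {0, 2, 4, 6}  B2 = {1, 2, 4, 6}  B3 = {0, 2, 3, 6}  B4 = {0, 2, 3, 5}
Tree: B1–B2, B1–B3, B3–B4

The largest bag has 4 vertices, giving width 3; this decomposition certifies tw(G) ≤ 3. On the other hand G contains the 4-clique {0, 2, 3, 5}. A clique must lie in a single bag of any decomposition, so no decomposition can have width below 3. The upper and lower bounds meet at 3, so that is the treewidth.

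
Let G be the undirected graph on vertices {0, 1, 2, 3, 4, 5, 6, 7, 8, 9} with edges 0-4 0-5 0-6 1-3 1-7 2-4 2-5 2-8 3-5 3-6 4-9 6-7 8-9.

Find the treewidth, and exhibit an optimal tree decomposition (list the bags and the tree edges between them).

The largest bag has 3 vertices, giving width 2; this decomposition certifies tw(G) ≤ 2. For the lower bound, G contains the cycle 8–9–4–2–8, so G is not a forest; only forests have treewidth ≤ 1, hence tw(G) ≥ 2. The upper and lower bounds meet at 2, so that is the treewidth.

Treewidth 2.
One such decomposition:
Bags: B1 = {2, 8, 9}  B2 = {2, 4, 9}  B3 = {2, 4, 5}  B4 = {0, 4, 5}  B5 = {0, 3, 5}  B6 = {0, 3, 6}  B7 = {1, 3, 6}  B8 = {1, 6, 7}
Tree: B1–B2, B2–B3, B3–B4, B4–B5, B5–B6, B6–B7, B7–B8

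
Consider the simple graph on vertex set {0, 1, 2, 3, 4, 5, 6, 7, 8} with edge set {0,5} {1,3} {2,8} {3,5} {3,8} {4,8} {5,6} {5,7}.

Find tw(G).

1

A width-1 tree decomposition is:
Bags: B1 = {2, 8}  B2 = {3, 8}  B3 = {3, 5}  B4 = {5, 6}  B5 = {1, 3}  B6 = {4, 8}  B7 = {0, 5}  B8 = {5, 7}
Tree: B1–B2, B2–B3, B3–B4, B2–B5, B1–B6, B4–B7, B4–B8
The largest bag has 2 vertices, giving width 1; this decomposition certifies tw(G) ≤ 1. Any graph with an edge has treewidth ≥ 1, and G has the edge 8–2. The upper and lower bounds meet at 1, so that is the treewidth.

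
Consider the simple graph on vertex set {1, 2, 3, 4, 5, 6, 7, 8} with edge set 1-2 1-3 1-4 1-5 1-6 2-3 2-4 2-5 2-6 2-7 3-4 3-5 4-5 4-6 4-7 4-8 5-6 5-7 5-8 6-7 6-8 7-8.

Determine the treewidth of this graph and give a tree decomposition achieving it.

Every bag has size at most 5, so the width is 5 − 1 = 4 and tw(G) ≤ 4. On the other hand G contains the 5-clique {4, 5, 6, 7, 8}. A clique must lie in a single bag of any decomposition, so no decomposition can have width below 4. Combining the bounds, tw(G) = 4.

Treewidth 4.
One such decomposition:
Bags: B1 = {1, 2, 4, 5, 6}  B2 = {2, 4, 5, 6, 7}  B3 = {1, 2, 3, 4, 5}  B4 = {4, 5, 6, 7, 8}
Tree: B1–B2, B1–B3, B2–B4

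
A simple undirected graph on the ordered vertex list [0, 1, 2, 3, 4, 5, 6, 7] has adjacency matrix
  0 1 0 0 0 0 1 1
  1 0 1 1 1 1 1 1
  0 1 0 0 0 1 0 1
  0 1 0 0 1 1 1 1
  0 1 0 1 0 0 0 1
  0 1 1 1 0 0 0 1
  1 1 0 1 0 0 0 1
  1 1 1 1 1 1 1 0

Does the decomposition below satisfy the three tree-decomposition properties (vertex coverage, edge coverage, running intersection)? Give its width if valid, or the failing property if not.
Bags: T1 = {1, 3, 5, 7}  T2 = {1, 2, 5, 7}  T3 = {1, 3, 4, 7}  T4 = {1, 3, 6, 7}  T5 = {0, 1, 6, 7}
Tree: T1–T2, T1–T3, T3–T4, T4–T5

Yes; width 3.

Checking the three conditions: (i) the bags cover all of {0, 1, 2, 3, 4, 5, 6, 7}; (ii) for each edge, some bag contains both endpoints; (iii) the bags containing any fixed vertex form a subtree. All hold, so the decomposition is valid with width 4 − 1 = 3.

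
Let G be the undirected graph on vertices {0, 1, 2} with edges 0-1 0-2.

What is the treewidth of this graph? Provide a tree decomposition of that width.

The largest bag has 2 vertices, giving width 1; this decomposition certifies tw(G) ≤ 1. G has an edge, so its treewidth is at least 1. Therefore the treewidth is 1.

Treewidth 1.
Bags: B1 = {0, 2}  B2 = {0, 1}
Tree: B1–B2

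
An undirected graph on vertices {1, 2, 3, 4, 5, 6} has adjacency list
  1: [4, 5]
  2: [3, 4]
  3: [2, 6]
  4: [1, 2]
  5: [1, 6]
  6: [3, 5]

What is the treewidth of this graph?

A width-2 tree decomposition is:
Bags: B1 = {1, 2, 4}  B2 = {1, 2, 5}  B3 = {2, 5, 6}  B4 = {2, 3, 6}
Tree: B1–B2, B2–B3, B3–B4
The largest bag has 3 vertices, giving width 2; this decomposition certifies tw(G) ≤ 2. Since 2–4–1–5–6–3–2 is a cycle in G, G is not acyclic. Forests are exactly the graphs of treewidth ≤ 1, so tw(G) ≥ 2. Therefore the treewidth is 2.

2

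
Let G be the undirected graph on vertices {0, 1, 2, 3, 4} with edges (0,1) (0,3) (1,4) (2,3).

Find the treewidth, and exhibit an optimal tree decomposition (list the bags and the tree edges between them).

Treewidth 1.
One optimal decomposition is:
Bags: B1 = {2, 3}  B2 = {0, 3}  B3 = {0, 1}  B4 = {1, 4}
Tree: B1–B2, B2–B3, B3–B4

The largest bag has 2 vertices, giving width 1; this decomposition certifies tw(G) ≤ 1. G has an edge, so its treewidth is at least 1. Therefore the treewidth is 1.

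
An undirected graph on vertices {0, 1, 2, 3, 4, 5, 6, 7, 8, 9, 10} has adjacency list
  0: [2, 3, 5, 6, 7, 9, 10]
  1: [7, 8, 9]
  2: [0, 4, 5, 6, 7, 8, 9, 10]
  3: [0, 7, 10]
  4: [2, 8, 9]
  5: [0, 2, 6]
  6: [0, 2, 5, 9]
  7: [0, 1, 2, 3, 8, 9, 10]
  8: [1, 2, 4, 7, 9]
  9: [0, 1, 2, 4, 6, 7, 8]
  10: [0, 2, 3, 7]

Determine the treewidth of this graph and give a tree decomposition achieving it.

The largest bag has 4 vertices, giving width 3; this decomposition certifies tw(G) ≤ 3. On the other hand G contains the 4-clique {1, 7, 8, 9}. A clique must lie in a single bag of any decomposition, so no decomposition can have width below 3. Hence tw(G) = 3 exactly.

Treewidth 3.
One optimal decomposition is:
Bags: B1 = {2, 7, 8, 9}  B2 = {1, 7, 8, 9}  B3 = {0, 2, 7, 9}  B4 = {0, 2, 7, 10}  B5 = {0, 3, 7, 10}  B6 = {0, 2, 6, 9}  B7 = {0, 2, 5, 6}  B8 = {2, 4, 8, 9}
Tree: B1–B2, B1–B3, B3–B4, B4–B5, B3–B6, B6–B7, B1–B8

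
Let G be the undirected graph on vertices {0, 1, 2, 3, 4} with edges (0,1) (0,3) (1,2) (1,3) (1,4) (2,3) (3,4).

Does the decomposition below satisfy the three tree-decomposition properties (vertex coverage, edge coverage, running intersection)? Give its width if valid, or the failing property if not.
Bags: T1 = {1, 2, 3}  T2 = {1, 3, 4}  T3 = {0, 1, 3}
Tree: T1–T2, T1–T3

Vertex coverage: the bags together contain {0, 1, 2, 3, 4}, the full vertex set. Edge coverage: each edge of G has both endpoints in at least one bag. Running intersection: for every vertex, the bags containing it form a connected subtree. All three properties hold, so this is a valid tree decomposition of width max|bag| − 1 = 2, and hence tw(G) ≤ 2.

Yes; width 2.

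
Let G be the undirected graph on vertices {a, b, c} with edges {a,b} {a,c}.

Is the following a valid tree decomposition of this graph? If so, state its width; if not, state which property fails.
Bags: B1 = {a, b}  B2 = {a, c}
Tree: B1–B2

Yes; width 1.

Vertex coverage: the bags together contain {a, b, c}, the full vertex set. Edge coverage: each edge of G has both endpoints in at least one bag. Running intersection: for every vertex, the bags containing it form a connected subtree. All three properties hold, so this is a valid tree decomposition of width max|bag| − 1 = 1, and hence tw(G) ≤ 1.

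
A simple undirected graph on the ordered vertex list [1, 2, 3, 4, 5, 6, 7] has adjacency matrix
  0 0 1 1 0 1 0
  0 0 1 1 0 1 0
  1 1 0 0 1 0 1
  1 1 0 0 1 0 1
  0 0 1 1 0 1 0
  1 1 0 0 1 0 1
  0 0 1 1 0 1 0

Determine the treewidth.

A width-3 tree decomposition is:
Bags: B1 = {2, 3, 4, 6}  B2 = {1, 3, 4, 6}  B3 = {3, 4, 5, 6}  B4 = {3, 4, 6, 7}
Tree: B1–B2, B2–B3, B3–B4
Every bag has size at most 4, so the width is 4 − 1 = 3 and tw(G) ≤ 3. For the lower bound: the 4 vertex sets {2,4}, {1,6}, {3}, {5} are disjoint, each induces a connected subgraph, and every pair is joined by at least one edge of G. Contracting each set to a single vertex therefore yields K_{4} as a minor, and since treewidth is minor-monotone, tw(G) ≥ tw(K_{4}) = 3. Therefore the treewidth is 3.

3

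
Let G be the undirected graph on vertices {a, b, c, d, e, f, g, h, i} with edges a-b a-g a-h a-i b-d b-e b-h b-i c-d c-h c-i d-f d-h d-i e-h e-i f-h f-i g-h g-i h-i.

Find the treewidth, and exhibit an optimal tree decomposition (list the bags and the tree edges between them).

Each bag holds 4 vertices, so the decomposition has width 3, which upper-bounds the treewidth. On the other hand G contains the 4-clique {c, d, h, i}. A clique must lie in a single bag of any decomposition, so no decomposition can have width below 3. Combining the bounds, tw(G) = 3.

Treewidth 3.
One optimal decomposition is:
Bags: B1 = {b, d, h, i}  B2 = {b, e, h, i}  B3 = {a, b, h, i}  B4 = {d, f, h, i}  B5 = {c, d, h, i}  B6 = {a, g, h, i}
Tree: B1–B2, B2–B3, B1–B4, B1–B5, B3–B6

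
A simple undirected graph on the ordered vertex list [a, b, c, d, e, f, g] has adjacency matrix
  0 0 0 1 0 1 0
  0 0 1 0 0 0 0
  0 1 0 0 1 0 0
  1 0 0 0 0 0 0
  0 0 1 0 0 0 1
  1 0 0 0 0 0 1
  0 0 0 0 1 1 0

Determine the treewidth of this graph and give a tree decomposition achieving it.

Treewidth 1.
One such decomposition:
Bags: B1 = {a, d}  B2 = {a, f}  B3 = {f, g}  B4 = {e, g}  B5 = {c, e}  B6 = {b, c}
Tree: B1–B2, B2–B3, B3–B4, B4–B5, B5–B6

The largest bag has 2 vertices, giving width 1; this decomposition certifies tw(G) ≤ 1. G has an edge, so its treewidth is at least 1. Hence tw(G) = 1 exactly.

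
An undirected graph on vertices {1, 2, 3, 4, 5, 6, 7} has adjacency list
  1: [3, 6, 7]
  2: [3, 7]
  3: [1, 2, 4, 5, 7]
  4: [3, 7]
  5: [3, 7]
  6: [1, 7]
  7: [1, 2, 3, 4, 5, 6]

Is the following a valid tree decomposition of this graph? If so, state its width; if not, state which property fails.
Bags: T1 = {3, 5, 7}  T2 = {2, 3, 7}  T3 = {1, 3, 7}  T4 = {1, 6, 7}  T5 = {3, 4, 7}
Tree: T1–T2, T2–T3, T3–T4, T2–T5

Yes; width 2.

Checking the three conditions: (i) the bags cover all of {1, 2, 3, 4, 5, 6, 7}; (ii) for each edge, some bag contains both endpoints; (iii) the bags containing any fixed vertex form a subtree. All hold, so the decomposition is valid with width 3 − 1 = 2.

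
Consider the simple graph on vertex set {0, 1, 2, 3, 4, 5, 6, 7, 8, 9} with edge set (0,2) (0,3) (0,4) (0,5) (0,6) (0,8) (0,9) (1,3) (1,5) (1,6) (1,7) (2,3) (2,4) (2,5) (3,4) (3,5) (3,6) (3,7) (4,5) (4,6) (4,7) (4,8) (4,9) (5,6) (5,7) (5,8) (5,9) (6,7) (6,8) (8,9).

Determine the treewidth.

4

A width-4 tree decomposition is:
Bags: B1 = {1, 3, 5, 6, 7}  B2 = {3, 4, 5, 6, 7}  B3 = {0, 3, 4, 5, 6}  B4 = {0, 4, 5, 6, 8}  B5 = {0, 2, 3, 4, 5}  B6 = {0, 4, 5, 8, 9}
Tree: B1–B2, B2–B3, B3–B4, B3–B5, B4–B6
The largest bag has 5 vertices, giving width 4; this decomposition certifies tw(G) ≤ 4. For the lower bound, the 5 vertices {1, 3, 5, 6, 7} are pairwise adjacent, and any tree decomposition puts a clique entirely inside one bag — forcing width ≥ 4. Hence tw(G) = 4 exactly.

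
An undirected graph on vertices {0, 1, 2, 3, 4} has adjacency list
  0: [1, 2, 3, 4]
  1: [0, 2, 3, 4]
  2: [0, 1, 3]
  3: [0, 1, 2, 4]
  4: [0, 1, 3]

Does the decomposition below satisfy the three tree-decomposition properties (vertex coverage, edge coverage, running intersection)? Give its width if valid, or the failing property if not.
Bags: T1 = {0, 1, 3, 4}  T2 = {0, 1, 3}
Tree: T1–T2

No — vertex 2 appears in no bag.

A tree decomposition must satisfy three properties: every vertex lies in some bag; for every edge, both endpoints lie together in some bag; and for every vertex, the bags containing it form a connected subtree. Here vertex 2 appears in no bag, so the decomposition is invalid.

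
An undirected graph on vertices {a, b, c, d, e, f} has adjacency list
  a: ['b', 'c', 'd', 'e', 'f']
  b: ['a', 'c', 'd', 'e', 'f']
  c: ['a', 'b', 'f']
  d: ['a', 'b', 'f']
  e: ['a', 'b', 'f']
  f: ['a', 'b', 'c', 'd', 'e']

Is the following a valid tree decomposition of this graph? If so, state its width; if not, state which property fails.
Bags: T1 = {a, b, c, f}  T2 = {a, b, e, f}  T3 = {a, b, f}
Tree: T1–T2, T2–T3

A tree decomposition must satisfy three properties: every vertex lies in some bag; for every edge, both endpoints lie together in some bag; and for every vertex, the bags containing it form a connected subtree. Here vertex d appears in no bag, so the decomposition is invalid.

No — vertex d appears in no bag.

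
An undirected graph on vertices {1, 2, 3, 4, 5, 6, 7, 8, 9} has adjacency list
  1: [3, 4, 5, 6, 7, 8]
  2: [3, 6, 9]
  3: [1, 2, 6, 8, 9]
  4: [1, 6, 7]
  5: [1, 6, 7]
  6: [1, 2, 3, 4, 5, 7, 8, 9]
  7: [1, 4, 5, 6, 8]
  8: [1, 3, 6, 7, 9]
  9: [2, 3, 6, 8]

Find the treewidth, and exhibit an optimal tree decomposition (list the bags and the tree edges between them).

Treewidth 3.
Bags: B1 = {3, 6, 8, 9}  B2 = {1, 3, 6, 8}  B3 = {1, 6, 7, 8}  B4 = {1, 4, 6, 7}  B5 = {2, 3, 6, 9}  B6 = {1, 5, 6, 7}
Tree: B1–B2, B2–B3, B3–B4, B1–B5, B4–B6

The largest bag has 4 vertices, giving width 3; this decomposition certifies tw(G) ≤ 3. For the lower bound, the 4 vertices {1, 3, 6, 8} are pairwise adjacent, and any tree decomposition puts a clique entirely inside one bag — forcing width ≥ 3. Hence tw(G) = 3 exactly.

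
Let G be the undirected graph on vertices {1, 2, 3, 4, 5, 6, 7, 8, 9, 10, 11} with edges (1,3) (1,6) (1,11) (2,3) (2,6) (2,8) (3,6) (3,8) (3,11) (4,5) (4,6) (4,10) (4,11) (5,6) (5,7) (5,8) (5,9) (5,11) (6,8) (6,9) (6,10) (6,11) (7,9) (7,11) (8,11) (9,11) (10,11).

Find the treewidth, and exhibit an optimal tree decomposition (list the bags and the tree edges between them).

Treewidth 3.
One optimal decomposition is:
Bags: B1 = {3, 6, 8, 11}  B2 = {1, 3, 6, 11}  B3 = {5, 6, 8, 11}  B4 = {4, 5, 6, 11}  B5 = {5, 6, 9, 11}  B6 = {5, 7, 9, 11}  B7 = {2, 3, 6, 8}  B8 = {4, 6, 10, 11}
Tree: B1–B2, B1–B3, B3–B4, B3–B5, B5–B6, B1–B7, B4–B8

Every bag has size at most 4, so the width is 4 − 1 = 3 and tw(G) ≤ 3. For the lower bound, the 4 vertices {2, 3, 6, 8} are pairwise adjacent, and any tree decomposition puts a clique entirely inside one bag — forcing width ≥ 3. Hence tw(G) = 3 exactly.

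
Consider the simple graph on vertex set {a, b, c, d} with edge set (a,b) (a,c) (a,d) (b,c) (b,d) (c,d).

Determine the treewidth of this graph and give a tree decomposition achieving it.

A single bag containing all 4 vertices is trivially a valid decomposition of width 3. Conversely, {a, b, c, d} is a clique of size 4, and the vertices of any clique must share a bag in every tree decomposition; so some bag has ≥ 4 vertices and tw(G) ≥ 3. Combining the bounds, tw(G) = 3.

Treewidth 3.
One optimal decomposition is:
Bags: B1 = {a, b, c, d}
Tree: (single bag)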